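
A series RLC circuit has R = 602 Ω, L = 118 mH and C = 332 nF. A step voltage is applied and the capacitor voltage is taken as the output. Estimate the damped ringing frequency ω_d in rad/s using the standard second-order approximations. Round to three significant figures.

ω_d ≈ 4360 rad/s

For a series RLC circuit (capacitor voltage as output), ω_n = 1/√(LC) = 1/√(118 mH · 332 nF) = 5050 rad/s.
ζ = (R/2)·√(C/L) = (602/2)·√(332 nF/118 mH) = 0.505.
ω_d = ω_n√(1−ζ²) = 4360 rad/s.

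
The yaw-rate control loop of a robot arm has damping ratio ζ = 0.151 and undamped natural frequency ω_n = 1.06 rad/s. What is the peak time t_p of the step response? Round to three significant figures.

t_p ≈ 3.00 s

The damped frequency is ω_d = ω_n√(1−ζ²) = 1.06·√(1−0.0228) = 1.05 rad/s.
Peak time t_p = π/ω_d = π/1.05 = 3.00 s.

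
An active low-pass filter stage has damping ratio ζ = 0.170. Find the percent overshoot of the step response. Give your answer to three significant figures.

%OS ≈ 58.2%

For an underdamped second-order system, %OS = 100·exp(−πζ/√(1−ζ²)).
πζ/√(1−ζ²) = π·0.170/√(1−0.0289) = 0.5420, so %OS = 100·e^(−0.5420) = 58.2%.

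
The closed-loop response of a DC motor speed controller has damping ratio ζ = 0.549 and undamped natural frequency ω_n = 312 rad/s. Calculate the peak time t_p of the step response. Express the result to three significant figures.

t_p ≈ 0.0120 s

The damped frequency is ω_d = ω_n√(1−ζ²) = 312·√(1−0.301) = 261 rad/s.
Peak time t_p = π/ω_d = π/261 = 0.0120 s.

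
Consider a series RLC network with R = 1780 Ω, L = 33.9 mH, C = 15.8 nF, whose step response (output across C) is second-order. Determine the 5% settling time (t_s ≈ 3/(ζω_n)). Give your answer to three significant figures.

t_s ≈ 0.000114 s

For a series RLC circuit (capacitor voltage as output), ω_n = 1/√(LC) = 1/√(33.9 mH · 15.8 nF) = 43200 rad/s.
ζ = (R/2)·√(C/L) = (1780/2)·√(15.8 nF/33.9 mH) = 0.608.
t_s ≈ 3/(ζω_n) = 0.000114 s.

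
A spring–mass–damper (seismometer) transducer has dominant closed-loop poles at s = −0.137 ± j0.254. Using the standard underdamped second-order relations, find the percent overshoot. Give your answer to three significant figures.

%OS ≈ 18.4%

The poles are at −σ ± jω_d with σ = 0.137 and ω_d = 0.254, so ω_n = √(σ²+ω_d²) = 0.289 rad/s and ζ = σ/ω_n = 0.475.
Overshoot: exp(−π·0.475/√(1−0.475²)) = 0.184, i.e. 18.4%.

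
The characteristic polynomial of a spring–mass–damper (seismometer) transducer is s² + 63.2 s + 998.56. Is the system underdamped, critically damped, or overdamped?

a² − 4b = 63.2² − 4·998.56 = 0 (repeated real root); the system is critically damped.

critically damped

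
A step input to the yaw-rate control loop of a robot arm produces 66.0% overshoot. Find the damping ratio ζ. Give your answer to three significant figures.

ζ ≈ 0.131

From %OS = 100·exp(−πζ/√(1−ζ²)), invert to get ζ = −ln(OS)/√(π² + ln²(OS)) with OS = 0.660.
−ln 0.660 = 0.4155, so ζ = 0.4155/√(π² + 0.1727) = 0.131.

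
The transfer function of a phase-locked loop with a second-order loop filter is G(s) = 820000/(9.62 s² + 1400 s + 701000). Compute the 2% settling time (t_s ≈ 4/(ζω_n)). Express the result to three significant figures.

t_s ≈ 0.0550 s

Dividing through by 9.62: denominator becomes s² + 145.5 s + 72870.
So ω_n = √72870 = 270 rad/s and ζ = 145.5/(2·270) = 0.270.
t_s ≈ 4/(ζω_n) = 0.0550 s.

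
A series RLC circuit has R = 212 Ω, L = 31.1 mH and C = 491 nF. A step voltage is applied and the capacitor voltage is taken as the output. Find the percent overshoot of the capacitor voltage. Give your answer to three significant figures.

For a series RLC circuit (capacitor voltage as output), ω_n = 1/√(LC) = 1/√(31.1 mH · 491 nF) = 8090 rad/s.
ζ = (R/2)·√(C/L) = (212/2)·√(491 nF/31.1 mH) = 0.421.
%OS = 100·exp(−πζ/√(1−ζ²)) = 23.2%.

%OS ≈ 23.2%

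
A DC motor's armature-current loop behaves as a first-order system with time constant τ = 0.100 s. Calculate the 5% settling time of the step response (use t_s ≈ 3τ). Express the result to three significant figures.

t_s ≈ 0.300 s

t_s ≈ 3τ = 0.300 s.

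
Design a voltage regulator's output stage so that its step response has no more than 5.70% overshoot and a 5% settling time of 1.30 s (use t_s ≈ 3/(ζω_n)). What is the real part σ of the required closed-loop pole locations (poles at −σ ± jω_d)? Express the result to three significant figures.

The settling-time spec alone fixes σ = ζω_n = 3/t_s = 3/1.30 = 2.31.
(Overshoot then fixes ζ = 0.674 and hence ω_d = σ·√(1−ζ²)/ζ = 2.53 rad/s.)

σ ≈ 2.31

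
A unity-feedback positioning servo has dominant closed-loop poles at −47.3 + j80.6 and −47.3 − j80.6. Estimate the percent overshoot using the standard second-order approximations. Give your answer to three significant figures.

%OS ≈ 15.8%

|pole| = ω_n = √(47.3² + 80.6²) = 93.5 rad/s; ζ = cos θ = σ/ω_n = 0.506.
Overshoot: exp(−π·0.506/√(1−0.506²)) = 0.158, i.e. 15.8%.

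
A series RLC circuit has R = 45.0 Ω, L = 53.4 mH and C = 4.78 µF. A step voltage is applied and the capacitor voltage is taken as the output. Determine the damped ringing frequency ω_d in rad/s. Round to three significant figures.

ω_d ≈ 1930 rad/s

For a series RLC circuit (capacitor voltage as output), ω_n = 1/√(LC) = 1/√(53.4 mH · 4.78 µF) = 1980 rad/s.
ζ = (R/2)·√(C/L) = (45.0/2)·√(4.78 µF/53.4 mH) = 0.213.
ω_d = 1980·√(1 − 0.213²) = 1930 rad/s.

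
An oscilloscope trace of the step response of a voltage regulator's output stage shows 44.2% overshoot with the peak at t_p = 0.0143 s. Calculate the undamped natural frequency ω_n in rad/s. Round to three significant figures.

ω_n ≈ 227 rad/s

From the overshoot, ζ = −ln(OS)/√(π²+ln²(OS)) = 0.252.
From t_p = π/ω_d, ω_d = π/0.0143 = 220 rad/s, so ω_n = ω_d/√(1−ζ²) = 227 rad/s.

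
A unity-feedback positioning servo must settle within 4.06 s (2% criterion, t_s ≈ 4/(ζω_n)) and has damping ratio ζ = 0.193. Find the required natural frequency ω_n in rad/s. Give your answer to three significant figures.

ω_n ≈ 5.10 rad/s

Rearranging t_s ≈ 4/(ζω_n) gives ω_n = 4/(ζ·t_s) = 4/(0.193 × 4.06) = 5.10 rad/s.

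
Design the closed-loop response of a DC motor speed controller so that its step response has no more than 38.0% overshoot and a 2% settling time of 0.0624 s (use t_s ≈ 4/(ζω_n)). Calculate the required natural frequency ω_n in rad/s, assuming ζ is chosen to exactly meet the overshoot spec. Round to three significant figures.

ω_n ≈ 218 rad/s

From %OS = 100·exp(−πζ/√(1−ζ²)), invert to get ζ = −ln(OS)/√(π² + ln²(OS)) with OS = 0.380.
−ln 0.380 = 0.9676, so ζ = 0.9676/√(π² + 0.9362) = 0.294.
Then ω_n = 4/(ζ t_s) = 4/(0.294 × 0.0624) = 218 rad/s.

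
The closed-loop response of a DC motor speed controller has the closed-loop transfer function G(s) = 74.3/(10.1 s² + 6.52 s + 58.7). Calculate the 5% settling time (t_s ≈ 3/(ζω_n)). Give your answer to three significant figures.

t_s ≈ 9.29 s

Dividing through by 10.1: denominator becomes s² + 0.6455 s + 5.812.
So ω_n = √5.812 = 2.41 rad/s and ζ = 0.6455/(2·2.41) = 0.134.
t_s ≈ 3/(ζω_n) = 9.29 s.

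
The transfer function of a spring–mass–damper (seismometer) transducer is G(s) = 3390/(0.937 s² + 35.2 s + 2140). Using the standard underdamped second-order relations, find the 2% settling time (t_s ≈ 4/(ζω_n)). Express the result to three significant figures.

Dividing through by 0.937: denominator becomes s² + 37.57 s + 2284.
So ω_n = √2284 = 47.8 rad/s and ζ = 37.57/(2·47.8) = 0.393.
t_s ≈ 4/(ζω_n) = 0.213 s.

t_s ≈ 0.213 s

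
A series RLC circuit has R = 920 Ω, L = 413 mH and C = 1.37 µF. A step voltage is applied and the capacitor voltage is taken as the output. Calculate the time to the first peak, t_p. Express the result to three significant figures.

t_p ≈ 0.00433 s

For a series RLC circuit (capacitor voltage as output), ω_n = 1/√(LC) = 1/√(413 mH · 1.37 µF) = 1330 rad/s.
ζ = (R/2)·√(C/L) = (920/2)·√(1.37 µF/413 mH) = 0.838.
ω_d = 1330·√(1 − 0.838²) = 726 rad/s. t_p = π/ω_d = 0.00433 s.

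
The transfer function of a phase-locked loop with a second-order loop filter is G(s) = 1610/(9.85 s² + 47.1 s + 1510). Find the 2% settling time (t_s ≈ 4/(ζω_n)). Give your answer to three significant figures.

Dividing through by 9.85: denominator becomes s² + 4.782 s + 153.3.
So ω_n = √153.3 = 12.4 rad/s and ζ = 4.782/(2·12.4) = 0.193.
t_s ≈ 4/(ζω_n) = 1.67 s.

t_s ≈ 1.67 s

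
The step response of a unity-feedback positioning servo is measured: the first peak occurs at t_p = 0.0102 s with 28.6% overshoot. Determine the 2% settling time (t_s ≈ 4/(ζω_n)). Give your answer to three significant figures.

t_s ≈ 0.0326 s

From the overshoot, ζ = −ln(OS)/√(π²+ln²(OS)) = 0.370.
From t_p = π/ω_d, ω_d = π/0.0102 = 308 rad/s, so ω_n = ω_d/√(1−ζ²) = 332 rad/s.
t_s ≈ 4/(ζω_n) = 4/(0.370·332) = 0.0326 s.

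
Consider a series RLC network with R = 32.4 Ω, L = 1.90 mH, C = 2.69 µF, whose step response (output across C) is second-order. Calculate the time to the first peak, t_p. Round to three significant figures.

For a series RLC circuit (capacitor voltage as output), ω_n = 1/√(LC) = 1/√(1.90 mH · 2.69 µF) = 14000 rad/s.
ζ = (R/2)·√(C/L) = (32.4/2)·√(2.69 µF/1.90 mH) = 0.610.
The damped frequency ω_d = ω_n√(1−ζ²) = 11100 rad/s. t_p = π/ω_d = 0.000283 s.

t_p ≈ 0.000283 s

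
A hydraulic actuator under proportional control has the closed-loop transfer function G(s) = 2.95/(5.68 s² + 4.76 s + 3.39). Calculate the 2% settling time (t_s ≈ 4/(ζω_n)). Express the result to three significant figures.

Dividing through by 5.68: denominator becomes s² + 0.8380 s + 0.5968.
So ω_n = √0.5968 = 0.773 rad/s and ζ = 0.8380/(2·0.773) = 0.542.
t_s ≈ 4/(ζω_n) = 9.55 s.

t_s ≈ 9.55 s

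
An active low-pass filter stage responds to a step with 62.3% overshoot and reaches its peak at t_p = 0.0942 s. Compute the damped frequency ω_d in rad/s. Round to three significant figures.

t_p = π/ω_d, so ω_d = π/0.0942 = 33.4 rad/s.

ω_d ≈ 33.4 rad/s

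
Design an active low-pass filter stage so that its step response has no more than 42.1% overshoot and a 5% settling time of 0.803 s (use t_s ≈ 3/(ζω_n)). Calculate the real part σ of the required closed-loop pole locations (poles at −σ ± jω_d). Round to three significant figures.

σ ≈ 3.74

The settling-time spec alone fixes σ = ζω_n = 3/t_s = 3/0.803 = 3.74.
(Overshoot then fixes ζ = 0.265 and hence ω_d = σ·√(1−ζ²)/ζ = 13.6 rad/s.)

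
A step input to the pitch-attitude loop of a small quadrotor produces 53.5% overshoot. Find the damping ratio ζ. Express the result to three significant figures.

Inverting the overshoot relation: ζ = |ln 0.535|/√(π² + ln²0.535) = 0.195.

ζ ≈ 0.195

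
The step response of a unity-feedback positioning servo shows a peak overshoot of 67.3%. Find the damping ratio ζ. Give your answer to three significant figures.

ζ = −ln(OS)/√(π² + (ln OS)²). With OS = 0.673, ln OS = −0.3960 and ζ = 0.3960/3.166 = 0.125.

ζ ≈ 0.125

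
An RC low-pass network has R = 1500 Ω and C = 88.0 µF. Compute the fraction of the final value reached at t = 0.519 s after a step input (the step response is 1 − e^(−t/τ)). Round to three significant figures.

τ = RC = 1500 × 88.0 µF = 0.132 s.
y(t)/y_∞ = 1 − e^(−t/τ) = 1 − e^(−0.519/0.132) = 1 − e^(−3.93) = 0.980.

y/y_∞ ≈ 0.980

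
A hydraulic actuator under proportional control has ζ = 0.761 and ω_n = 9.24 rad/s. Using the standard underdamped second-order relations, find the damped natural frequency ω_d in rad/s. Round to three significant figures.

ω_d = ω_n√(1−ζ²) = 9.24·√0.421 = 5.99 rad/s.

ω_d ≈ 5.99 rad/s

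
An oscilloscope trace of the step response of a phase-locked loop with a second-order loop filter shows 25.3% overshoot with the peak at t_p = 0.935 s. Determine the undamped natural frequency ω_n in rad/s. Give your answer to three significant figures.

ζ from %OS: ζ = |ln 0.253|/√(π²+ln²0.253) = 0.401.
t_p = π/ω_d ⇒ ω_d = 3.36 rad/s; then ω_n = ω_d/√(1−ζ²) = 3.67 rad/s.

ω_n ≈ 3.67 rad/s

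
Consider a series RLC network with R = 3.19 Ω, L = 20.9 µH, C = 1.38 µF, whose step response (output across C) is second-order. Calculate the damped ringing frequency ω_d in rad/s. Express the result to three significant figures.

ω_d ≈ 170000 rad/s

For a series RLC circuit (capacitor voltage as output), ω_n = 1/√(LC) = 1/√(20.9 µH · 1.38 µF) = 186000 rad/s.
ζ = (R/2)·√(C/L) = (3.19/2)·√(1.38 µF/20.9 µH) = 0.410.
ω_d = ω_n√(1−ζ²) = 170000 rad/s.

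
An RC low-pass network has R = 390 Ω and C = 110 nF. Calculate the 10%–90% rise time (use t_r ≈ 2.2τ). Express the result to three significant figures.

t_r ≈ 0.0000944 s

τ = RC = 390 × 110 nF = 0.0000429 s.
t_r ≈ 2.2τ = 0.0000944 s.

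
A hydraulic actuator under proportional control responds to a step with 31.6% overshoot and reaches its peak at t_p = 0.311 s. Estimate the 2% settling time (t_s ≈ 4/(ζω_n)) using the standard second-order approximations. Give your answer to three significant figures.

t_s ≈ 1.08 s

From the overshoot, ζ = −ln(OS)/√(π²+ln²(OS)) = 0.344.
t_p = π/ω_d ⇒ ω_d = 10.1 rad/s; then ω_n = ω_d/√(1−ζ²) = 10.8 rad/s.
t_s ≈ 4/(ζω_n) = 4/(0.344·10.8) = 1.08 s.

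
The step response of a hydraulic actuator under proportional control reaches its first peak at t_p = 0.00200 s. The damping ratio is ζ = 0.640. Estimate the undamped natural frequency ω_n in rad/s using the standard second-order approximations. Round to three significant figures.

ω_n ≈ 2040 rad/s

Peak time t_p = π/ω_d, so ω_d = π/t_p = π/0.00200 = 1570 rad/s.
ω_n = ω_d/√(1−ζ²) = 1570/√0.590 = 2040 rad/s.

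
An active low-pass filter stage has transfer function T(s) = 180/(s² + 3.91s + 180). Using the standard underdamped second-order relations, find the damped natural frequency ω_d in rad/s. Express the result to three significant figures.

Matching coefficients with s² + 2ζω_n s + ω_n² gives ω_n² = 180 ⇒ ω_n = 13.4 rad/s, and ζ = 3.91/(2ω_n) = 0.146.
The damped frequency ω_d = ω_n√(1−ζ²) = 13.3 rad/s.

ω_d ≈ 13.3 rad/s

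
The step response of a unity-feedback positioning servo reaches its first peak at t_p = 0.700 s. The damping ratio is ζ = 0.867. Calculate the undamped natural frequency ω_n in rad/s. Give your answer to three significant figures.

Peak time t_p = π/ω_d, so ω_d = π/t_p = π/0.700 = 4.49 rad/s.
ω_n = ω_d/√(1−ζ²) = 4.49/√0.248 = 9.01 rad/s.

ω_n ≈ 9.01 rad/s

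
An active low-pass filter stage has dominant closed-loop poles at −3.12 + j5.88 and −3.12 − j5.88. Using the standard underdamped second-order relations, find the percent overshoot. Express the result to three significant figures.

%OS ≈ 18.9%

With σ = 3.12, ω_d = 5.88: ω_n = √(σ²+ω_d²) = 6.66 rad/s, ζ = σ/ω_n = 0.469.
%OS = 100 e^{−πζ/√(1−ζ²)} with ζ = 0.469 gives 18.9%.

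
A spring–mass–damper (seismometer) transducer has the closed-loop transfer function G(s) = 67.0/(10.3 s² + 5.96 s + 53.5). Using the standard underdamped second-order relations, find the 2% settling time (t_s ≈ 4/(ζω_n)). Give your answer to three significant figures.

Dividing through by 10.3: denominator becomes s² + 0.5786 s + 5.194.
So ω_n = √5.194 = 2.28 rad/s and ζ = 0.5786/(2·2.28) = 0.127.
t_s ≈ 4/(ζω_n) = 13.8 s.

t_s ≈ 13.8 s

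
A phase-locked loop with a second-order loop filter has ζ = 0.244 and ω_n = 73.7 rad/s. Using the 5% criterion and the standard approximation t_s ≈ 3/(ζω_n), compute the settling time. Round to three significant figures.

t_s ≈ 3/(ζω_n) = 3/(0.244 × 73.7) = 0.167 s.

t_s ≈ 0.167 s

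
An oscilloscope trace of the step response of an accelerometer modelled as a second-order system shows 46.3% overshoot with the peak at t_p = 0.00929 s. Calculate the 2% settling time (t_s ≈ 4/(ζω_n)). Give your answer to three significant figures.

ζ from %OS: ζ = |ln 0.463|/√(π²+ln²0.463) = 0.238.
From t_p = π/ω_d, ω_d = π/0.00929 = 338 rad/s, so ω_n = ω_d/√(1−ζ²) = 348 rad/s.
t_s ≈ 4/(ζω_n) = 4/(0.238·348) = 0.0483 s.

t_s ≈ 0.0483 s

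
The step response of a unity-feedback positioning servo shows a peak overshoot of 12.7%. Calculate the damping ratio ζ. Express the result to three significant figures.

ζ ≈ 0.549

From %OS = 100·exp(−πζ/√(1−ζ²)), invert to get ζ = −ln(OS)/√(π² + ln²(OS)) with OS = 0.127.
−ln 0.127 = 2.064, so ζ = 2.064/√(π² + 4.258) = 0.549.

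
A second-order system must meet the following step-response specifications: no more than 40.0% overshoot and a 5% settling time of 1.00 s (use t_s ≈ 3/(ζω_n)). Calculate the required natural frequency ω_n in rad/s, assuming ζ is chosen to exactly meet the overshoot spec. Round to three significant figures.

ω_n ≈ 10.7 rad/s

ζ = −ln(OS)/√(π² + (ln OS)²). With OS = 0.400, ln OS = −0.9163 and ζ = 0.9163/3.272 = 0.280.
From t_s ≈ 3/(ζω_n): ω_n = 3/(ζ·t_s) = 3/(0.280·1.00) = 10.7 rad/s.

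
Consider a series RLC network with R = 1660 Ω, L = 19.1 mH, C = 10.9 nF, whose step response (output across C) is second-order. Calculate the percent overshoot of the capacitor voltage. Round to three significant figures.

%OS ≈ 7.98%

For a series RLC circuit (capacitor voltage as output), ω_n = 1/√(LC) = 1/√(19.1 mH · 10.9 nF) = 69300 rad/s.
ζ = (R/2)·√(C/L) = (1660/2)·√(10.9 nF/19.1 mH) = 0.627.
%OS = 100·exp(−πζ/√(1−ζ²)) = 7.98%.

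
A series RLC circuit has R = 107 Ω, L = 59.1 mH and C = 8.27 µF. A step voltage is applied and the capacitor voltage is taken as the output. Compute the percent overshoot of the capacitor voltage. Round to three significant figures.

%OS ≈ 7.67%

For a series RLC circuit (capacitor voltage as output), ω_n = 1/√(LC) = 1/√(59.1 mH · 8.27 µF) = 1430 rad/s.
ζ = (R/2)·√(C/L) = (107/2)·√(8.27 µF/59.1 mH) = 0.633.
%OS = 100·exp(−πζ/√(1−ζ²)) = 7.67%.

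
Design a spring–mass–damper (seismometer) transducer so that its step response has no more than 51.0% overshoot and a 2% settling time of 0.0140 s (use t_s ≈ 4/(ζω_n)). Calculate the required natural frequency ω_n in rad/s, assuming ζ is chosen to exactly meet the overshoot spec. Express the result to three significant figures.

ω_n ≈ 1360 rad/s

From %OS = 100·exp(−πζ/√(1−ζ²)), invert to get ζ = −ln(OS)/√(π² + ln²(OS)) with OS = 0.510.
−ln 0.510 = 0.6733, so ζ = 0.6733/√(π² + 0.4534) = 0.210.
Then ω_n = 4/(ζ t_s) = 4/(0.210 × 0.0140) = 1360 rad/s.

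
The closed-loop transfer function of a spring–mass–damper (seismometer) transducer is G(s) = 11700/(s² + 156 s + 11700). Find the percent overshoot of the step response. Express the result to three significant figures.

%OS ≈ 3.80%

Comparing the denominator to s² + 2ζω_n s + ω_n²: ω_n = √11700 = 108 rad/s, and 2ζω_n = 156 so ζ = 156/(2·108) = 0.721.
%OS = 100 e^{−πζ/√(1−ζ²)} with ζ = 0.721 gives 3.80%.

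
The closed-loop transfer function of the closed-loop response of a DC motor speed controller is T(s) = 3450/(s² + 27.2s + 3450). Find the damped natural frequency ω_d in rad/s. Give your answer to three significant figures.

ω_d ≈ 57.1 rad/s

Matching coefficients with s² + 2ζω_n s + ω_n² gives ω_n² = 3450 ⇒ ω_n = 58.7 rad/s, and ζ = 27.2/(2ω_n) = 0.232.
ω_d = ω_n√(1−ζ²) = 57.1 rad/s.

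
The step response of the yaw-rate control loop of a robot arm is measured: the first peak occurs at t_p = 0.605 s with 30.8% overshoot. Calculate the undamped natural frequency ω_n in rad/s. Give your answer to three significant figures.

ω_n ≈ 5.55 rad/s

ζ from %OS: ζ = |ln 0.308|/√(π²+ln²0.308) = 0.351.
From t_p = π/ω_d, ω_d = π/0.605 = 5.19 rad/s, so ω_n = ω_d/√(1−ζ²) = 5.55 rad/s.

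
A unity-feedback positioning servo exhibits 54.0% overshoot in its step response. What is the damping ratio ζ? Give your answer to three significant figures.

From %OS = 100·exp(−πζ/√(1−ζ²)), invert to get ζ = −ln(OS)/√(π² + ln²(OS)) with OS = 0.540.
−ln 0.540 = 0.6162, so ζ = 0.6162/√(π² + 0.3797) = 0.192.

ζ ≈ 0.192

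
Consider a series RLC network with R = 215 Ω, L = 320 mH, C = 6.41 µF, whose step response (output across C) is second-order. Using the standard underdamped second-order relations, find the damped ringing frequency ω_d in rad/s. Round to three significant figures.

For a series RLC circuit (capacitor voltage as output), ω_n = 1/√(LC) = 1/√(320 mH · 6.41 µF) = 698 rad/s.
ζ = (R/2)·√(C/L) = (215/2)·√(6.41 µF/320 mH) = 0.481.
ω_d = 698·√(1 − 0.481²) = 612 rad/s.

ω_d ≈ 612 rad/s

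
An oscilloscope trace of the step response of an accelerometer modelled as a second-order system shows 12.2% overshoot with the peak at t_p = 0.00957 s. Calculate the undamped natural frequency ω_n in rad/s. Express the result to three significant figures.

ω_n ≈ 395 rad/s

ζ from %OS: ζ = |ln 0.122|/√(π²+ln²0.122) = 0.556.
t_p = π/ω_d ⇒ ω_d = 328 rad/s; then ω_n = ω_d/√(1−ζ²) = 395 rad/s.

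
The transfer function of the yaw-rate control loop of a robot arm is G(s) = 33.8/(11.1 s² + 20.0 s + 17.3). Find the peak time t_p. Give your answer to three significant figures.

t_p ≈ 3.64 s

Dividing through by 11.1: denominator becomes s² + 1.802 s + 1.559.
So ω_n = √1.559 = 1.25 rad/s and ζ = 1.802/(2·1.25) = 0.722.
ω_d = 1.25·√(1 − 0.722²) = 0.864 rad/s. t_p = π/ω_d = 3.64 s.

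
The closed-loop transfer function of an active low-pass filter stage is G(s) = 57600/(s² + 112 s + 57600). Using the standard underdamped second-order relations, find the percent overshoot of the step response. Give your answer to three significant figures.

%OS ≈ 47.1%

Comparing the denominator to s² + 2ζω_n s + ω_n²: ω_n = √57600 = 240 rad/s, and 2ζω_n = 112 so ζ = 112/(2·240) = 0.233.
Overshoot: exp(−π·0.233/√(1−0.233²)) = 0.471, i.e. 47.1%.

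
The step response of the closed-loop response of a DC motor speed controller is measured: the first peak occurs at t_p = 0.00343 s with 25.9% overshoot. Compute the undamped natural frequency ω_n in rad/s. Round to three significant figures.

ζ from %OS: ζ = |ln 0.259|/√(π²+ln²0.259) = 0.395.
t_p = π/ω_d ⇒ ω_d = 916 rad/s; then ω_n = ω_d/√(1−ζ²) = 997 rad/s.

ω_n ≈ 997 rad/s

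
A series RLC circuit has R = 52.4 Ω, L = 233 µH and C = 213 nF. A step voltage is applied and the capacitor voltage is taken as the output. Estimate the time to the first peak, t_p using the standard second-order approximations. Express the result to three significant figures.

For a series RLC circuit (capacitor voltage as output), ω_n = 1/√(LC) = 1/√(233 µH · 213 nF) = 142000 rad/s.
ζ = (R/2)·√(C/L) = (52.4/2)·√(213 nF/233 µH) = 0.792.
The damped frequency ω_d = ω_n√(1−ζ²) = 86600 rad/s. t_p = π/ω_d = 0.0000363 s.

t_p ≈ 0.0000363 s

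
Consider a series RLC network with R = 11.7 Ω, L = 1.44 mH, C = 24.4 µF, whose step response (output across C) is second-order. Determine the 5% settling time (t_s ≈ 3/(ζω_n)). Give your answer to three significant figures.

For a series RLC circuit (capacitor voltage as output), ω_n = 1/√(LC) = 1/√(1.44 mH · 24.4 µF) = 5330 rad/s.
ζ = (R/2)·√(C/L) = (11.7/2)·√(24.4 µF/1.44 mH) = 0.761.
t_s ≈ 3/(ζω_n) = 0.000738 s.

t_s ≈ 0.000738 s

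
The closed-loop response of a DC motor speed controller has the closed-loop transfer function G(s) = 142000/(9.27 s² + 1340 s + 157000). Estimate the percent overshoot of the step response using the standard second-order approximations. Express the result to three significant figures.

Dividing through by 9.27: denominator becomes s² + 144.6 s + 16940.
So ω_n = √16940 = 130 rad/s and ζ = 144.6/(2·130) = 0.555.
%OS = 100·exp(−πζ/√(1−ζ²)) = 12.3%.

%OS ≈ 12.3%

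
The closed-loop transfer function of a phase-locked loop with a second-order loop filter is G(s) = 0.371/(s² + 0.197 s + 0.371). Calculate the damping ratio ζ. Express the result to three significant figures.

ω_n = √0.371 = 0.609 rad/s; ζ = 0.197/(2·0.609) = 0.162.

ζ ≈ 0.162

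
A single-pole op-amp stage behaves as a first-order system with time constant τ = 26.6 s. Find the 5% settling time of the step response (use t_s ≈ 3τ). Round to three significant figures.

t_s ≈ 79.8 s

t_s ≈ 3τ = 79.8 s.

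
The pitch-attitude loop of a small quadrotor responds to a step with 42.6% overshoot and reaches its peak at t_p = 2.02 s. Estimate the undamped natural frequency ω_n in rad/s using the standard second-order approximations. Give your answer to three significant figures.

From the overshoot, ζ = −ln(OS)/√(π²+ln²(OS)) = 0.262.
t_p = π/ω_d ⇒ ω_d = 1.56 rad/s; then ω_n = ω_d/√(1−ζ²) = 1.61 rad/s.

ω_n ≈ 1.61 rad/s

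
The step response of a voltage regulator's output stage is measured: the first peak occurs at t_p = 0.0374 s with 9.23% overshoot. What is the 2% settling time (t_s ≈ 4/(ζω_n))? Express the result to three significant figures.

t_s ≈ 0.0628 s

From the overshoot, ζ = −ln(OS)/√(π²+ln²(OS)) = 0.604.
From t_p = π/ω_d, ω_d = π/0.0374 = 84.0 rad/s, so ω_n = ω_d/√(1−ζ²) = 105 rad/s.
t_s ≈ 4/(ζω_n) = 4/(0.604·105) = 0.0628 s.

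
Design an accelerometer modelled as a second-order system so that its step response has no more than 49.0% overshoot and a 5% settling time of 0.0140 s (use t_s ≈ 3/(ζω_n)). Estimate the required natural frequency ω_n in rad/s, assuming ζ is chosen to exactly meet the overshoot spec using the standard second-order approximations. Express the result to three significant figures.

ζ = −ln(OS)/√(π² + (ln OS)²). With OS = 0.490, ln OS = −0.7133 and ζ = 0.7133/3.222 = 0.221.
From t_s ≈ 3/(ζω_n): ω_n = 3/(ζ·t_s) = 3/(0.221·0.0140) = 968 rad/s.

ω_n ≈ 968 rad/s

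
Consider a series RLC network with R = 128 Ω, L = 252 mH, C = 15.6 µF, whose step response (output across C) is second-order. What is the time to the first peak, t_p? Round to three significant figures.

For a series RLC circuit (capacitor voltage as output), ω_n = 1/√(LC) = 1/√(252 mH · 15.6 µF) = 504 rad/s.
ζ = (R/2)·√(C/L) = (128/2)·√(15.6 µF/252 mH) = 0.504.
The damped frequency ω_d = ω_n√(1−ζ²) = 436 rad/s. t_p = π/ω_d = 0.00721 s.

t_p ≈ 0.00721 s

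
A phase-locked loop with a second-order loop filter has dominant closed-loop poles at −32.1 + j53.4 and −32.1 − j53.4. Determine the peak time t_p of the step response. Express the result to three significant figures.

t_p ≈ 0.0588 s

t_p = π/ω_d with ω_d = 53.4 (the imaginary part), so t_p = 0.0588 s.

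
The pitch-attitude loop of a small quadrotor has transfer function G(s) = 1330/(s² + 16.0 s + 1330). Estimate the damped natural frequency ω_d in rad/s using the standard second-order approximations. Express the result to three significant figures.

ω_d ≈ 35.6 rad/s

Matching coefficients with s² + 2ζω_n s + ω_n² gives ω_n² = 1330 ⇒ ω_n = 36.5 rad/s, and ζ = 16.0/(2ω_n) = 0.219.
ω_d = ω_n√(1−ζ²) = 35.6 rad/s.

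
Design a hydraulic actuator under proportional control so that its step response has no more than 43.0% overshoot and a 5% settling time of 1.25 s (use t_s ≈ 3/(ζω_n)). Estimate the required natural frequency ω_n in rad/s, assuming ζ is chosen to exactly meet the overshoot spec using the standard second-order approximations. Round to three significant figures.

ω_n ≈ 9.25 rad/s

Inverting the overshoot relation: ζ = |ln 0.430|/√(π² + ln²0.430) = 0.259.
Then ω_n = 3/(ζ t_s) = 3/(0.259 × 1.25) = 9.25 rad/s.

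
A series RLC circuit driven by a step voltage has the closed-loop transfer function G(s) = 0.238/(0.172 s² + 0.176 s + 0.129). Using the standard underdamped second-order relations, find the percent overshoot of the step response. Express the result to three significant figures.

Dividing through by 0.172: denominator becomes s² + 1.023 s + 0.7500.
So ω_n = √0.7500 = 0.866 rad/s and ζ = 1.023/(2·0.866) = 0.591.
%OS = 100 e^{−πζ/√(1−ζ²)} with ζ = 0.591 gives 10.0%.

%OS ≈ 10.0%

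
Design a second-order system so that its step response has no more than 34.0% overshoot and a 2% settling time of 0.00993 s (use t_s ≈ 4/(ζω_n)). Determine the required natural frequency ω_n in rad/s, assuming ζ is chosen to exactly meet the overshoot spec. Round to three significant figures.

Inverting the overshoot relation: ζ = |ln 0.340|/√(π² + ln²0.340) = 0.325.
From t_s ≈ 4/(ζω_n): ω_n = 4/(ζ·t_s) = 4/(0.325·0.00993) = 1240 rad/s.

ω_n ≈ 1240 rad/s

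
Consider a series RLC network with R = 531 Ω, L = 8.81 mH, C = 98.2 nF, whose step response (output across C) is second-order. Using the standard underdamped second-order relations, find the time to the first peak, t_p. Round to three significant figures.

For a series RLC circuit (capacitor voltage as output), ω_n = 1/√(LC) = 1/√(8.81 mH · 98.2 nF) = 34000 rad/s.
ζ = (R/2)·√(C/L) = (531/2)·√(98.2 nF/8.81 mH) = 0.886.
The damped frequency ω_d = ω_n√(1−ζ²) = 15700 rad/s. t_p = π/ω_d = 0.000200 s.

t_p ≈ 0.000200 s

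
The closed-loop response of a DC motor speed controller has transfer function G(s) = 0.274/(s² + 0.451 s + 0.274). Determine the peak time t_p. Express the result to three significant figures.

Comparing the denominator to s² + 2ζω_n s + ω_n²: ω_n = √0.274 = 0.523 rad/s, and 2ζω_n = 0.451 so ζ = 0.451/(2·0.523) = 0.431.
ω_d = 0.523·√(1 − 0.431²) = 0.472 rad/s. Then t_p = π/ω_d = 6.65 s.

t_p ≈ 6.65 s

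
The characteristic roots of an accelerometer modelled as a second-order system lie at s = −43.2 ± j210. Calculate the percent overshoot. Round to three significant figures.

The poles are at −σ ± jω_d with σ = 43.2 and ω_d = 210, so ω_n = √(σ²+ω_d²) = 214 rad/s and ζ = σ/ω_n = 0.201.
Overshoot: exp(−π·0.201/√(1−0.201²)) = 0.524, i.e. 52.4%.

%OS ≈ 52.4%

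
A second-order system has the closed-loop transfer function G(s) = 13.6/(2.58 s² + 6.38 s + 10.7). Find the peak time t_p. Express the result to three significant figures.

t_p ≈ 1.94 s

Dividing through by 2.58: denominator becomes s² + 2.473 s + 4.147.
So ω_n = √4.147 = 2.04 rad/s and ζ = 2.473/(2·2.04) = 0.607.
ω_d = 2.04·√(1 − 0.607²) = 1.62 rad/s. t_p = π/ω_d = 1.94 s.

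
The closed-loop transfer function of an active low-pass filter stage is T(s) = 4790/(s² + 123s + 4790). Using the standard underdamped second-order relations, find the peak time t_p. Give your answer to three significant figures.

Matching coefficients with s² + 2ζω_n s + ω_n² gives ω_n² = 4790 ⇒ ω_n = 69.2 rad/s, and ζ = 123/(2ω_n) = 0.889.
ω_d = 69.2·√(1 − 0.889²) = 31.7 rad/s. Then t_p = π/ω_d = 0.0990 s.

t_p ≈ 0.0990 s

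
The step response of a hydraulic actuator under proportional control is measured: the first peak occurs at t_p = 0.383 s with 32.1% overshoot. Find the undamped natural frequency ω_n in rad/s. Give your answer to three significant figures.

ζ from %OS: ζ = |ln 0.321|/√(π²+ln²0.321) = 0.340.
From t_p = π/ω_d, ω_d = π/0.383 = 8.20 rad/s, so ω_n = ω_d/√(1−ζ²) = 8.72 rad/s.

ω_n ≈ 8.72 rad/s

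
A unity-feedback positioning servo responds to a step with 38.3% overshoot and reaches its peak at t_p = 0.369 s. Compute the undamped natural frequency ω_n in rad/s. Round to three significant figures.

ω_n ≈ 8.90 rad/s

The overshoot fixes ζ = −ln(OS)/√(π²+ln²(OS)) = 0.292.
From t_p = π/ω_d, ω_d = π/0.369 = 8.51 rad/s, so ω_n = ω_d/√(1−ζ²) = 8.90 rad/s.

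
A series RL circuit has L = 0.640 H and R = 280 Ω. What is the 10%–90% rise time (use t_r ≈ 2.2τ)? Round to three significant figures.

t_r ≈ 0.00503 s

τ = L/R = 0.640/280 = 0.00229 s.
t_r ≈ 2.2τ = 0.00503 s.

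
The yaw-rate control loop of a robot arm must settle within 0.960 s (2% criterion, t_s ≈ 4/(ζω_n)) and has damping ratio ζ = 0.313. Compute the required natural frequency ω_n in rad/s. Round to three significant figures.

ω_n ≈ 13.3 rad/s

Rearranging t_s ≈ 4/(ζω_n) gives ω_n = 4/(ζ·t_s) = 4/(0.313 × 0.960) = 13.3 rad/s.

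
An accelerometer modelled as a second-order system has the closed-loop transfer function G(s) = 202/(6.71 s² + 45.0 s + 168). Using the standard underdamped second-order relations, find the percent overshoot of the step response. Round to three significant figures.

Dividing through by 6.71: denominator becomes s² + 6.706 s + 25.04.
So ω_n = √25.04 = 5.00 rad/s and ζ = 6.706/(2·5.00) = 0.670.
%OS = 100·exp(−πζ/√(1−ζ²)) = 5.86%.

%OS ≈ 5.86%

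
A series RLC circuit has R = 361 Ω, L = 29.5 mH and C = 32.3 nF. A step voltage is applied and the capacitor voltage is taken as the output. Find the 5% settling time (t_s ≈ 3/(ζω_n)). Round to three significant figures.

For a series RLC circuit (capacitor voltage as output), ω_n = 1/√(LC) = 1/√(29.5 mH · 32.3 nF) = 32400 rad/s.
ζ = (R/2)·√(C/L) = (361/2)·√(32.3 nF/29.5 mH) = 0.189.
t_s ≈ 3/(ζω_n) = 0.000490 s.

t_s ≈ 0.000490 s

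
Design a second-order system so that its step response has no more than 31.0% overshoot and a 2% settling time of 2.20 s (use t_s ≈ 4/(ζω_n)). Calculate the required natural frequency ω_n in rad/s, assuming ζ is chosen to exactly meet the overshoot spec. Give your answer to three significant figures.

From %OS = 100·exp(−πζ/√(1−ζ²)), invert to get ζ = −ln(OS)/√(π² + ln²(OS)) with OS = 0.310.
−ln 0.310 = 1.171, so ζ = 1.171/√(π² + 1.372) = 0.349.
Then ω_n = 4/(ζ t_s) = 4/(0.349 × 2.20) = 5.20 rad/s.

ω_n ≈ 5.20 rad/s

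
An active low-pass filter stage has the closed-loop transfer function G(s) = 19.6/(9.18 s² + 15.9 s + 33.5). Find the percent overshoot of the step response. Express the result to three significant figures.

Dividing through by 9.18: denominator becomes s² + 1.732 s + 3.649.
So ω_n = √3.649 = 1.91 rad/s and ζ = 1.732/(2·1.91) = 0.453.
%OS = 100·exp(−πζ/√(1−ζ²)) = 20.2%.

%OS ≈ 20.2%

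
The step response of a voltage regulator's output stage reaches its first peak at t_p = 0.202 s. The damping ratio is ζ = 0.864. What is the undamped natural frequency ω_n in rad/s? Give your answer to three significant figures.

ω_n ≈ 30.9 rad/s

Peak time t_p = π/ω_d, so ω_d = π/t_p = π/0.202 = 15.6 rad/s.
ω_n = ω_d/√(1−ζ²) = 15.6/√0.254 = 30.9 rad/s.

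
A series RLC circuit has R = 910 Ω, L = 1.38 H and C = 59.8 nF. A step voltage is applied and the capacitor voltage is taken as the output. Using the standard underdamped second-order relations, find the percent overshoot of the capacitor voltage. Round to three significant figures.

For a series RLC circuit (capacitor voltage as output), ω_n = 1/√(LC) = 1/√(1.38 H · 59.8 nF) = 3480 rad/s.
ζ = (R/2)·√(C/L) = (910/2)·√(59.8 nF/1.38 H) = 0.0947.
Overshoot: exp(−π·0.0947/√(1−0.0947²)) = 0.742, i.e. 74.2%.

%OS ≈ 74.2%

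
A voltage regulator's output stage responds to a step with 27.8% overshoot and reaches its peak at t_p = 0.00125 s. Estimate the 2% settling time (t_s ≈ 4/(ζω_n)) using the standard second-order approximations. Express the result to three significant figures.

The overshoot fixes ζ = −ln(OS)/√(π²+ln²(OS)) = 0.377.
From t_p = π/ω_d, ω_d = π/0.00125 = 2510 rad/s, so ω_n = ω_d/√(1−ζ²) = 2710 rad/s.
t_s ≈ 4/(ζω_n) = 4/(0.377·2710) = 0.00391 s.

t_s ≈ 0.00391 s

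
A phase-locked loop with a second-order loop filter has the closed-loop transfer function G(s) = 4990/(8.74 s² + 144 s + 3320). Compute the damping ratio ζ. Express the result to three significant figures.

Dividing through by 8.74: denominator becomes s² + 16.48 s + 379.9.
So ω_n = √379.9 = 19.5 rad/s and ζ = 16.48/(2·19.5) = 0.423.

ζ ≈ 0.423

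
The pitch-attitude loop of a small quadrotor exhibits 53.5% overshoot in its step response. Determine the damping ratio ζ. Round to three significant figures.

Inverting the overshoot relation: ζ = |ln 0.535|/√(π² + ln²0.535) = 0.195.

ζ ≈ 0.195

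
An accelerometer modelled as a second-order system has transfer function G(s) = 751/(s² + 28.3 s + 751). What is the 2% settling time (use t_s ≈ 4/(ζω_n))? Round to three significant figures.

Comparing the denominator to s² + 2ζω_n s + ω_n²: ω_n = √751 = 27.4 rad/s, and 2ζω_n = 28.3 so ζ = 28.3/(2·27.4) = 0.516.
t_s ≈ 4/(ζω_n) = 4/(0.516·27.4) = 0.283 s.

t_s ≈ 0.283 s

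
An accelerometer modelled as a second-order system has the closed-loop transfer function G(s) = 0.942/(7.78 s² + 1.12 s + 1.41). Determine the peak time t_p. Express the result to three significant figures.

Dividing through by 7.78: denominator becomes s² + 0.1440 s + 0.1812.
So ω_n = √0.1812 = 0.426 rad/s and ζ = 0.1440/(2·0.426) = 0.169.
ω_d = ω_n√(1−ζ²) = 0.420 rad/s. t_p = π/ω_d = 7.49 s.

t_p ≈ 7.49 s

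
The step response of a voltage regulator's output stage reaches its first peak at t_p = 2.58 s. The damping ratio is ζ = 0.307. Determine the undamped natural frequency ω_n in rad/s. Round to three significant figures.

ω_n ≈ 1.28 rad/s

Peak time t_p = π/ω_d, so ω_d = π/t_p = π/2.58 = 1.22 rad/s.
ω_n = ω_d/√(1−ζ²) = 1.22/√0.906 = 1.28 rad/s.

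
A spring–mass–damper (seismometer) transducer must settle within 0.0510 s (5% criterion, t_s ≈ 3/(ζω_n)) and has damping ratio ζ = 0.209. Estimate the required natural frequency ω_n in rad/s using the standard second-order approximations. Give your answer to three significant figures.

Rearranging t_s ≈ 3/(ζω_n) gives ω_n = 3/(ζ·t_s) = 3/(0.209 × 0.0510) = 281 rad/s.

ω_n ≈ 281 rad/s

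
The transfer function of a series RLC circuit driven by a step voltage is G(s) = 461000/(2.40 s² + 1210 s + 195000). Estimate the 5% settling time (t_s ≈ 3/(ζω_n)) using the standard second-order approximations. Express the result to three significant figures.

t_s ≈ 0.0119 s

Dividing through by 2.40: denominator becomes s² + 504.2 s + 81250.
So ω_n = √81250 = 285 rad/s and ζ = 504.2/(2·285) = 0.884.
t_s ≈ 3/(ζω_n) = 0.0119 s.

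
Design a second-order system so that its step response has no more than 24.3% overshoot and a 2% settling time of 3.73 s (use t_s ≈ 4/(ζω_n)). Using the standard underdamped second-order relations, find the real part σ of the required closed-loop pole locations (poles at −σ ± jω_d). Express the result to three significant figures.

σ ≈ 1.07

The settling-time spec alone fixes σ = ζω_n = 4/t_s = 4/3.73 = 1.07.
(Overshoot then fixes ζ = 0.411 and hence ω_d = σ·√(1−ζ²)/ζ = 2.38 rad/s.)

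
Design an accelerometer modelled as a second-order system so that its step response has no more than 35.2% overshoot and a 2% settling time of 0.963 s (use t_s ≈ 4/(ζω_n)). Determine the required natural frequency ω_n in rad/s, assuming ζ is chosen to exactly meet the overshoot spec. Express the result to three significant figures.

ω_n ≈ 13.2 rad/s

Inverting the overshoot relation: ζ = |ln 0.352|/√(π² + ln²0.352) = 0.315.
From t_s ≈ 4/(ζω_n): ω_n = 4/(ζ·t_s) = 4/(0.315·0.963) = 13.2 rad/s.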